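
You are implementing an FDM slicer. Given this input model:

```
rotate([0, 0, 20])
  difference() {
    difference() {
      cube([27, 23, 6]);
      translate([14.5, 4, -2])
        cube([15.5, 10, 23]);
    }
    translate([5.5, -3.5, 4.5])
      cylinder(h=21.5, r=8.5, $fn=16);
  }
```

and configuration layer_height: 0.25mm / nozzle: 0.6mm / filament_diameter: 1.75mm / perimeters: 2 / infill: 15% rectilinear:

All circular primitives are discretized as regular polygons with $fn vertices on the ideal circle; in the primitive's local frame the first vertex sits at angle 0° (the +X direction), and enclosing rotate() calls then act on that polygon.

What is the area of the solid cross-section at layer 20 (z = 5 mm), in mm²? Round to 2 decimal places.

445.91 mm²

At z = 5 mm: the cube (footprint 27×23) is included at this height (area 621.00 mm²); the cube at (14.5, 4) is present — its section is the full 15.5×10 rectangle (area 155.00 mm²); Taking the first minus the rest: starting from the 27×23 cube (621.00 mm²), the 15.5×10 cube at (14.5, 4) partially overlaps it — only the 125.00 mm² overlap (of its 155.00 mm²) is removed, clipping the outline — area = 496.00 mm²; the r=8.5 cylinder at (5.5, -3.5) gives a regular 16-gon of circumradius 8.5 (constant along its height) (area = (16/2)·8.500²·sin(360°/16) = 221.19 mm²); After the difference (first − rest): starting from the result so far (496.00 mm²), the r=8.5 cylinder at (5.5, -3.5) partially overlaps it — only the 50.09 mm² overlap (of its 221.19 mm²) is removed, clipping the outline — area = 445.91 mm²; (rotated 20° about Z; rotation is an isometry so areas/perimeters/island counts are preserved). Overall, the cross-section is a single solid region. Net area = 445.91 mm².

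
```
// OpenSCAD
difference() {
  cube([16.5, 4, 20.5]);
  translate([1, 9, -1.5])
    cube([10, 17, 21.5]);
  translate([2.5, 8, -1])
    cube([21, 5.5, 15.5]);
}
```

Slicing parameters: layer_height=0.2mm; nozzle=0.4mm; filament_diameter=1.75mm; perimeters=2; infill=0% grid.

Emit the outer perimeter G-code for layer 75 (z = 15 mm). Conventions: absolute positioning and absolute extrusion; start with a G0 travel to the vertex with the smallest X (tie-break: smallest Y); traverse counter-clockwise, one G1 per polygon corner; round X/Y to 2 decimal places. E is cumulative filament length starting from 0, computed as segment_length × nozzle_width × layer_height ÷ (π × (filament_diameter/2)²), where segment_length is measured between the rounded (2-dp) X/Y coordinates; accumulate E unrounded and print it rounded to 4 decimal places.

G0 X0.00 Y0.00 Z15.00
G1 X16.50 Y0.00 E0.5488
G1 X16.50 Y4.00 E0.6818
G1 X0.00 Y4.00 E1.2306
G1 X0.00 Y0.00 E1.3637

At z = 15 mm: the 16.5×4 cube contributes its full rectangle; the 10×17 cube at (1, 9) contributes its full rectangle; the cube at (2.5, 8) is absent (z outside [-1, 14.5]); Taking the first minus the rest: starting from the 16.5×4 cube, the 10×17 cube at (1, 9) misses the remaining region (no effect) — 1 connected region. The outline is a single polygon with 4 vertices. Extrusion per mm of travel: 0.4 × 0.2 / (π × 0.875²) = 0.033260. Accumulating E over each segment gives final E = 1.3637.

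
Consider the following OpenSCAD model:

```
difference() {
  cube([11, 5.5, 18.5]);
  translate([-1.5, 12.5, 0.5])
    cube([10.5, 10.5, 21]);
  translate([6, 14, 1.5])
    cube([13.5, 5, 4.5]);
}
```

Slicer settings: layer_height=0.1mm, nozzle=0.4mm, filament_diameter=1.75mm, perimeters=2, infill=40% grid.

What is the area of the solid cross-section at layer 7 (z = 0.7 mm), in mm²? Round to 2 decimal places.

60.50 mm²

At z = 0.7 mm: the 11×5.5 cube contributes its full rectangle (area 60.50 mm²); the cube at (-1.5, 12.5) (footprint 10.5×10.5) is included at this height (area 110.25 mm²); the cube at (6, 14) does not reach this height (z outside [1.5, 6]); After the difference (first − rest): starting from the 11×5.5 cube (60.50 mm²), the 10.5×10.5 cube at (-1.5, 12.5) misses the remaining region (no effect) — area = 60.50 mm². Overall, the cross-section is a single solid region. Net area = 60.50 mm².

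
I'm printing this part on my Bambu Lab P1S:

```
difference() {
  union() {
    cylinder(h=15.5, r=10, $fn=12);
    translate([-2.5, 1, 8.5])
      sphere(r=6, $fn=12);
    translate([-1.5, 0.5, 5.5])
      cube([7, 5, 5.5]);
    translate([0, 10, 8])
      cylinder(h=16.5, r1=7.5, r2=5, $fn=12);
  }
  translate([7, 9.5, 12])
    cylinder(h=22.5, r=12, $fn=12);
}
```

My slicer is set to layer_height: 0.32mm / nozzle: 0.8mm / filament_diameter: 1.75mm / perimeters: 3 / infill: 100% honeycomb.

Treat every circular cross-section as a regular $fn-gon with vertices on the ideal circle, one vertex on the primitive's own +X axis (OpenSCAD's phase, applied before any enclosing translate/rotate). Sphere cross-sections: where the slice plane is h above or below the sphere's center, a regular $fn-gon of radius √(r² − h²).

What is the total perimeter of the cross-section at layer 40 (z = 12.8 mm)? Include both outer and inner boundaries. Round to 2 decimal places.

76.15 mm

At z = 12.8 mm: the r=10 cylinder gives a regular 12-gon of circumradius 10 (constant along its height) (perimeter = 2·12·10.000·sin(180°/12) = 62.12 mm); the r=6 sphere at (-2.5, 1) contributes a regular 12-gon of circumradius √(6²−4.3²) = 4.184 (perimeter = 2·12·4.184·sin(180°/12) = 25.99 mm); the cube at (-1.5, 0.5) does not reach this height (z outside [5.5, 11]); the cone at (0, 10) (r1=7.5→r2=5) has section circumradius 6.773 here — a regular 12-gon (perimeter = 2·12·6.773·sin(180°/12) = 42.07 mm); Taking the union: the regions partially overlap (shared area 108.79 mm²), so the edge portions inside another operand are dropped and the merged outline is re-measured after clipping — boundary = 74.73 mm; the r=12 cylinder at (7, 9.5) gives a regular 12-gon of circumradius 12 (constant along its height) (perimeter = 2·12·12.000·sin(180°/12) = 74.54 mm); Subtracting the remaining from the first: starting from that combined region, the r=12 cylinder at (7, 9.5) partially overlaps it — only the 190.92 mm² overlap (of its 432.00 mm²) is removed, clipping the outline — boundary = 76.15 mm. Overall, the cross-section is a single solid region. Total boundary length (outer) = 76.15 mm.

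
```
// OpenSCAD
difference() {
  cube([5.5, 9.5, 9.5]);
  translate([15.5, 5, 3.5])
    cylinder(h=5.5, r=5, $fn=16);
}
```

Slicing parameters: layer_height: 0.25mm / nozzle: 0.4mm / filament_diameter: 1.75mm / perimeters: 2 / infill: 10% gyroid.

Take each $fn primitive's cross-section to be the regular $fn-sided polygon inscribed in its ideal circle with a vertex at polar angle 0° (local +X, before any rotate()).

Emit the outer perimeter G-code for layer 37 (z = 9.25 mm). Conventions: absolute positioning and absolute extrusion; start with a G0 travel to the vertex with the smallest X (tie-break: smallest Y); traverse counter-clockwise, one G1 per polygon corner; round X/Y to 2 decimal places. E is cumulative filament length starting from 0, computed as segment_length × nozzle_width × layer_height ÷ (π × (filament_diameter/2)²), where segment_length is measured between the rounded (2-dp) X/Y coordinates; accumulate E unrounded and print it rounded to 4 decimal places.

G0 X0.00 Y0.00 Z9.25
G1 X5.50 Y0.00 E0.2287
G1 X5.50 Y9.50 E0.6236
G1 X0.00 Y9.50 E0.8523
G1 X0.00 Y0.00 E1.2473

At z = 9.25 mm: the cube is present — its section is the full 5.5×9.5 rectangle; the cylinder at (15.5, 5) does not reach this height (z outside [3.5, 9]); After the difference (first − rest): none of the subtracted shapes is present at this height, so the 5.5×9.5 cube is unchanged — 1 connected region. The outline is a single polygon with 4 vertices. Extrusion per mm of travel: 0.4 × 0.25 / (π × 0.875²) = 0.041575. Accumulating E over each segment gives final E = 1.2473.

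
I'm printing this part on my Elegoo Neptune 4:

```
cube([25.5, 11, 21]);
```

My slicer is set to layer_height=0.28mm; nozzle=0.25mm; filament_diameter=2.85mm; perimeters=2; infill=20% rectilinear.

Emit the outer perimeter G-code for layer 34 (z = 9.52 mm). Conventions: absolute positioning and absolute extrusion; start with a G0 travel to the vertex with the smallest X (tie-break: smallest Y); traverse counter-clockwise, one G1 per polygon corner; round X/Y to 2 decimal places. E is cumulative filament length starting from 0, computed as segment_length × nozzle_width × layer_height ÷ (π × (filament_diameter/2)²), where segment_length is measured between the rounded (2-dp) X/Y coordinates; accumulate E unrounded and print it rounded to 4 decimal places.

At z = 9.52 mm: the 25.5×11 cube contributes its full rectangle. The outline is a single polygon with 4 vertices. Extrusion per mm of travel: 0.25 × 0.28 / (π × 1.425²) = 0.010973. Accumulating E over each segment gives final E = 0.8010.

G0 X0.00 Y0.00 Z9.52
G1 X25.50 Y0.00 E0.2798
G1 X25.50 Y11.00 E0.4005
G1 X0.00 Y11.00 E0.6803
G1 X0.00 Y0.00 E0.8010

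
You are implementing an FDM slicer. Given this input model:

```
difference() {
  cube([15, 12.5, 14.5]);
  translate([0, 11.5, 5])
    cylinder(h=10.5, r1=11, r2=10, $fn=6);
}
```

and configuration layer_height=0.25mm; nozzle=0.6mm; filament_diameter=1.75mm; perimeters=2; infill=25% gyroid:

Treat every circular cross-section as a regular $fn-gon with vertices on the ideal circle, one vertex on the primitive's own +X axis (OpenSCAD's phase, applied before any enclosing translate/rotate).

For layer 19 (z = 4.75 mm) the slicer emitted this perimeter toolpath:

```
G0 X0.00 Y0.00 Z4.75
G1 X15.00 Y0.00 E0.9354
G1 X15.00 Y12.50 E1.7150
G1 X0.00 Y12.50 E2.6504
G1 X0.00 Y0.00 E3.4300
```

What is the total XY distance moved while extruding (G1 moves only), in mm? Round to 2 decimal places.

Sum the Euclidean lengths of each G1 segment: total = 55.00 mm.

55.00 mm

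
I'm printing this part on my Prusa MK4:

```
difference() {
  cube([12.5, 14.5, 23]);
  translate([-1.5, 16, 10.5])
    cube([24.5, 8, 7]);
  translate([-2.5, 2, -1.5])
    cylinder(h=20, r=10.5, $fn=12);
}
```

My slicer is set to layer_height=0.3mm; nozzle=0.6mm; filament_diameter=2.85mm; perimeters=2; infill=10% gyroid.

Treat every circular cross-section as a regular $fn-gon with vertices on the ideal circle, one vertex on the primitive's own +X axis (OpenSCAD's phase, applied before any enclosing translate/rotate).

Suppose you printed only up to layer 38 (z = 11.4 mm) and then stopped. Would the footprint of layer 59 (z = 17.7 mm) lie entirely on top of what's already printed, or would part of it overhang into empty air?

entirely on top

Compare the two slices. At z = 11.4: the cube is present — its section is the full 12.5×14.5 rectangle (area 181.25 mm²); the cube at (-1.5, 16) is present — its section is the full 24.5×8 rectangle (area 196.00 mm²); the cylinder at (-2.5, 2): section is a regular 12-gon, circumradius r=10.5 (area = (12/2)·10.500²·sin(360°/12) = 330.75 mm²); Subtracting the remaining from the first: starting from the 12.5×14.5 cube (181.25 mm²), the 24.5×8 cube at (-1.5, 16) misses the remaining region (no effect); the r=10.5 cylinder at (-2.5, 2) partially overlaps it — only the 72.74 mm² overlap (of its 330.75 mm²) is removed, clipping the outline — area = 108.51 mm². At z = 17.7: the cube is present — its section is the full 12.5×14.5 rectangle (area 181.25 mm²); the cube at (-1.5, 16) is not intersected at this z (z outside [10.5, 17.5]); the r=10.5 cylinder at (-2.5, 2) contributes a regular 12-gon of circumradius 10.5 (area = (12/2)·10.500²·sin(360°/12) = 330.75 mm²); After the difference (first − rest): starting from the 12.5×14.5 cube (181.25 mm²), the r=10.5 cylinder at (-2.5, 2) partially overlaps it — only the 72.74 mm² overlap (of its 330.75 mm²) is removed, clipping the outline — area = 108.51 mm². Checking containment: the cross-section at z = 17.7 is a subset of the cross-section at z = 11.4.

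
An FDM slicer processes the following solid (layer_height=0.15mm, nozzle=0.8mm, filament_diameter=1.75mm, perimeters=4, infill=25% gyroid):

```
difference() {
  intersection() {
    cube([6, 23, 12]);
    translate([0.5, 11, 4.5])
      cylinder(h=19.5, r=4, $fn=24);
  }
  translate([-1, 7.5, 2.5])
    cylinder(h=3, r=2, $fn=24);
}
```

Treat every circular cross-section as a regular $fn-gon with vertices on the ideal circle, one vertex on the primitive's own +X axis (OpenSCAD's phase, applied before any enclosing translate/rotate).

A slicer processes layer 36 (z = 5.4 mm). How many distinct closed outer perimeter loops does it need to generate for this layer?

1

At z = 5.4 mm: the cube (footprint 6×23) is included at this height; the cylinder at (0.5, 11): section is a regular 24-gon, circumradius r=4; Taking the intersection: the r=4 cylinder at (0.5, 11) partially overlaps the 6×23 cube; clipping to the common part keeps 28.81 mm² — 1 connected region; the cylinder at (-1, 7.5): section is a regular 24-gon, circumradius r=2; Taking the first minus the rest: starting from the result so far, the r=2 cylinder at (-1, 7.5) partially overlaps it — only the 1.66 mm² overlap (of its 12.42 mm²) is removed, clipping the outline — 1 connected region. The result has 1 disconnected region.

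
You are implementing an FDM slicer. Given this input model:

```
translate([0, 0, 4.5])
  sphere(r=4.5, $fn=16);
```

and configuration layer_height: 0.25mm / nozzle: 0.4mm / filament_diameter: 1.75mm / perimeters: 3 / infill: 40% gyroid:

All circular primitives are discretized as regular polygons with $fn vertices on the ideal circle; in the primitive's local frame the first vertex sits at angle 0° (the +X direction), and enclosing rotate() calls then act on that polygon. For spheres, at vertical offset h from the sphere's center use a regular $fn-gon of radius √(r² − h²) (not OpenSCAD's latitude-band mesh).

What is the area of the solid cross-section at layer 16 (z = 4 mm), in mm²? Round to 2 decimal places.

61.23 mm²

At z = 4 mm: the r=4.5 sphere slices to a regular 16-gon of circumradius 4.472 (√(r²−h²) with h=0.5 from center) (area = (16/2)·4.472²·sin(360°/16) = 61.23 mm²). Overall, the cross-section is a single solid region. Net area = 61.23 mm².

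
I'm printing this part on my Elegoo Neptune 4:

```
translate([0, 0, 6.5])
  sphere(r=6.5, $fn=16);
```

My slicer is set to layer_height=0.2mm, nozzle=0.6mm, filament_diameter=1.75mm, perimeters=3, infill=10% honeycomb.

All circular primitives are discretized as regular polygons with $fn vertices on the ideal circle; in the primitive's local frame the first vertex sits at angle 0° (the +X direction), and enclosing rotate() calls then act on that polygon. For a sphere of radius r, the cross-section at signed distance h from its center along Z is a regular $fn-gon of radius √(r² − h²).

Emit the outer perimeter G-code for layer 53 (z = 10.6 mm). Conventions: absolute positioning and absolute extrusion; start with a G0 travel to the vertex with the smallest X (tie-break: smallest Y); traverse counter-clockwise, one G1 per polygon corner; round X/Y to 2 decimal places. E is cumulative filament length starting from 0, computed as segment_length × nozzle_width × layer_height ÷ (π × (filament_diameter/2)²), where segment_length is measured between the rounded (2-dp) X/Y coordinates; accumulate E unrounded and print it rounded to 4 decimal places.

At z = 10.6 mm: the r=6.5 sphere slices to a regular 16-gon of circumradius 5.044 (√(r²−h²) with h=4.1 from center). The outline is a single polygon with 16 vertices. Extrusion per mm of travel: 0.6 × 0.2 / (π × 0.875²) = 0.049890. Accumulating E over each segment gives final E = 1.5710.

G0 X-5.04 Y0.00 Z10.60
G1 X-4.66 Y-1.93 E0.0981
G1 X-3.57 Y-3.57 E0.1964
G1 X-1.93 Y-4.66 E0.2946
G1 X0.00 Y-5.04 E0.3928
G1 X1.93 Y-4.66 E0.4909
G1 X3.57 Y-3.57 E0.5891
G1 X4.66 Y-1.93 E0.6874
G1 X5.04 Y0.00 E0.7855
G1 X4.66 Y1.93 E0.8837
G1 X3.57 Y3.57 E0.9819
G1 X1.93 Y4.66 E1.0801
G1 X0.00 Y5.04 E1.1783
G1 X-1.93 Y4.66 E1.2764
G1 X-3.57 Y3.57 E1.3747
G1 X-4.66 Y1.93 E1.4729
G1 X-5.04 Y0.00 E1.5710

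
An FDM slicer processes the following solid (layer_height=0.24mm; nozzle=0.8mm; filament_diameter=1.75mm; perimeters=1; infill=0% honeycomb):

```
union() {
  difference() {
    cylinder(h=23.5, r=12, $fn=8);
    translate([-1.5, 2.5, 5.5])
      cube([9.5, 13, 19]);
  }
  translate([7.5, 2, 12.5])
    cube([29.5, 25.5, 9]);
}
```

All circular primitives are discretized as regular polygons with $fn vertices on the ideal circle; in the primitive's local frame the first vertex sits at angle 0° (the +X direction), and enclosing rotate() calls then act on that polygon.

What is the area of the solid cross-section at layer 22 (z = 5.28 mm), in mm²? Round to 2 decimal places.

At z = 5.28 mm: the r=12 cylinder gives a regular 8-gon of circumradius 12 (constant along its height) (area = (8/2)·12.000²·sin(360°/8) = 407.29 mm²); the cube at (-1.5, 2.5) does not reach this height (z outside [5.5, 24.5]); Taking the first minus the rest: none of the subtracted shapes is present at this height, so the r=12 cylinder is unchanged — area = 407.29 mm²; the cube at (7.5, 2) does not reach this height (z outside [12.5, 21.5]); Merging all regions: only the result so far is present, so the union is just that shape — area = 407.29 mm². Overall, the cross-section is a single solid region. Net area = 407.29 mm².

407.29 mm²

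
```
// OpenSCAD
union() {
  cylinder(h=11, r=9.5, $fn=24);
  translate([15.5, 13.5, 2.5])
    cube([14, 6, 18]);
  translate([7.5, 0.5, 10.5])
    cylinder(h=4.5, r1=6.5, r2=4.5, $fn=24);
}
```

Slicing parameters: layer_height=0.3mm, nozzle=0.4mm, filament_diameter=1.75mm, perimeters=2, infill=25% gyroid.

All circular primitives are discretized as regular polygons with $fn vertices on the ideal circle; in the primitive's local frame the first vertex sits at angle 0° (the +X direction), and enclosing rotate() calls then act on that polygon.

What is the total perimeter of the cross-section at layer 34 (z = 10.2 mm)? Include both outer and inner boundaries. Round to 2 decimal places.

99.52 mm

At z = 10.2 mm: the cylinder: section is a regular 24-gon, circumradius r=9.5 (perimeter = 2·24·9.500·sin(180°/24) = 59.52 mm); the cube at (15.5, 13.5) is present — its section is the full 14×6 rectangle (perimeter 40.00 mm); the cone at (7.5, 0.5) is not intersected at this z (z outside [10.5, 15]); Merging all regions: the 2 present regions are separate (no shared area or edge), so areas and boundary lengths simply add and each stays a separate island — boundary = 99.52 mm. Overall, the cross-section has 2 separate islands. Total boundary length (outer) = 99.52 mm.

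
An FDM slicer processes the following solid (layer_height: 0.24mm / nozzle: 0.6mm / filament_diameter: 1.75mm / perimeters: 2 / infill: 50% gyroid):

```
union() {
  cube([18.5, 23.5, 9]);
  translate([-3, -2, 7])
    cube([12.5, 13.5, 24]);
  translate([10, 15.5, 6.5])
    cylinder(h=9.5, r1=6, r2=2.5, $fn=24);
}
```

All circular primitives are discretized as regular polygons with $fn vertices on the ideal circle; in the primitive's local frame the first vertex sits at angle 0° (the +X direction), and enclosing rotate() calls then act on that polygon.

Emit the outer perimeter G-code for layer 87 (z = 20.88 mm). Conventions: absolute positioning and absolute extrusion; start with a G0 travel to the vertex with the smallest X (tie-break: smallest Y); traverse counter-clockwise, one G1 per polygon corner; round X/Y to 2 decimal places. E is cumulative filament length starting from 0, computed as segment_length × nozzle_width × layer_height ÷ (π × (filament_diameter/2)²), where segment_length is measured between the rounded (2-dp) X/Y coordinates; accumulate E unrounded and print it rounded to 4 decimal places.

At z = 20.88 mm: the cube is not intersected at this z (z outside [0, 9]); the 12.5×13.5 cube at (-3, -2) contributes its full rectangle; the cone at (10, 15.5) is not intersected at this z (z outside [6.5, 16]); Merging all regions: only the 12.5×13.5 cube at (-3, -2) is present, so the union is just that shape — 1 connected region. The outline is a single polygon with 4 vertices. Extrusion per mm of travel: 0.6 × 0.24 / (π × 0.875²) = 0.059868. Accumulating E over each segment gives final E = 3.1131.

G0 X-3.00 Y-2.00 Z20.88
G1 X9.50 Y-2.00 E0.7484
G1 X9.50 Y11.50 E1.5566
G1 X-3.00 Y11.50 E2.3049
G1 X-3.00 Y-2.00 E3.1131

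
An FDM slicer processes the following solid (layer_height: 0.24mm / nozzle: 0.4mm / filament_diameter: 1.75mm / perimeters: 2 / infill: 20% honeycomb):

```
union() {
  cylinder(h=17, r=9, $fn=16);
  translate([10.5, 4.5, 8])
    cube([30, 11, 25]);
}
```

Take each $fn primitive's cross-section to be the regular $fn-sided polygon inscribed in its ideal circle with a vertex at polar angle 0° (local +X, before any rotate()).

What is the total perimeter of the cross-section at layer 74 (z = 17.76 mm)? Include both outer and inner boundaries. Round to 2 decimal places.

82.00 mm

At z = 17.76 mm: the cylinder is absent (z outside [0, 17]); the 30×11 cube at (10.5, 4.5) contributes its full rectangle (perimeter 82.00 mm); Combining (union): only the 30×11 cube at (10.5, 4.5) is present, so the union is just that shape — boundary = 82.00 mm. Overall, the cross-section is a single solid region. Total boundary length (outer) = 82.00 mm.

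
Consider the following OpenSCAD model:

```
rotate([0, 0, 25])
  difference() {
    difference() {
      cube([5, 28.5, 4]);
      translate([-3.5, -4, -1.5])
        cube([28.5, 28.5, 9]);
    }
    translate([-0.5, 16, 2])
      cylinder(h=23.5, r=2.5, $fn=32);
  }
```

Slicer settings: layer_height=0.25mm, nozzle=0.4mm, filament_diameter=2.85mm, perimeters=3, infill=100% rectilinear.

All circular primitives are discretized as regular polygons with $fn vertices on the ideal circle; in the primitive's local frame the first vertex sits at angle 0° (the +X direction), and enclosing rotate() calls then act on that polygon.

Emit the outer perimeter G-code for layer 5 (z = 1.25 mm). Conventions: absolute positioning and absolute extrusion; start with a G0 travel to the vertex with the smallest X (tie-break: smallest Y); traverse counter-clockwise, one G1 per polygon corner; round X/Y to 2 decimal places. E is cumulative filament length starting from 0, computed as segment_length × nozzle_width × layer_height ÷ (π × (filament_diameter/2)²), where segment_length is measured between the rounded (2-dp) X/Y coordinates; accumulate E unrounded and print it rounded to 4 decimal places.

G0 X-12.04 Y25.83 Z1.25
G1 X-10.35 Y22.20 E0.0628
G1 X-5.82 Y24.32 E0.1412
G1 X-7.51 Y27.94 E0.2038
G1 X-12.04 Y25.83 E0.2821

At z = 1.25 mm: the cube (footprint 5×28.5) is included at this height; the cube at (-3.5, -4) is present — its section is the full 28.5×28.5 rectangle; After the difference (first − rest): starting from the 5×28.5 cube, the 28.5×28.5 cube at (-3.5, -4) partially overlaps it — only the 122.50 mm² overlap (of its 812.25 mm²) is removed, clipping the outline — 1 connected region; the cylinder at (-0.5, 16) does not reach this height (z outside [2, 25.5]); Subtracting the remaining from the first: none of the subtracted shapes is present at this height, so the result so far is unchanged — 1 connected region; (whole slice rotated 25° about Z — lengths, areas and connectivity unchanged). The outline is a single polygon with 4 vertices. Extrusion per mm of travel: 0.4 × 0.25 / (π × 1.425²) = 0.015675. Accumulating E over each segment gives final E = 0.2821.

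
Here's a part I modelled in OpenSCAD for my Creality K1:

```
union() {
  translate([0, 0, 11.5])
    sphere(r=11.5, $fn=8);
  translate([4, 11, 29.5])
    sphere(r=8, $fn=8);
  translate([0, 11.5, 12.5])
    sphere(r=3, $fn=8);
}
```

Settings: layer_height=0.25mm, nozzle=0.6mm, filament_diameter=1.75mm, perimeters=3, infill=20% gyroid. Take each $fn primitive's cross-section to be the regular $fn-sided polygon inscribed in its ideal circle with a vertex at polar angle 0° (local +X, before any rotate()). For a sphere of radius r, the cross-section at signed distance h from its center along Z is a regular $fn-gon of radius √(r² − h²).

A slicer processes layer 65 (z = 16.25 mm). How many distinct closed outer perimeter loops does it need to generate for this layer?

At z = 16.25 mm: the r=11.5 sphere slices to a regular 8-gon of circumradius 10.473 (√(r²−h²) with h=4.75 from center); the sphere at (4, 11) is absent (|z−center|=13.250 > r=8); the sphere at (0, 11.5) is not intersected at this z (|z−center|=3.750 > r=3); Taking the union: only the r=11.5 sphere is present, so the union is just that shape — 1 connected region. The result has 1 disconnected region.

1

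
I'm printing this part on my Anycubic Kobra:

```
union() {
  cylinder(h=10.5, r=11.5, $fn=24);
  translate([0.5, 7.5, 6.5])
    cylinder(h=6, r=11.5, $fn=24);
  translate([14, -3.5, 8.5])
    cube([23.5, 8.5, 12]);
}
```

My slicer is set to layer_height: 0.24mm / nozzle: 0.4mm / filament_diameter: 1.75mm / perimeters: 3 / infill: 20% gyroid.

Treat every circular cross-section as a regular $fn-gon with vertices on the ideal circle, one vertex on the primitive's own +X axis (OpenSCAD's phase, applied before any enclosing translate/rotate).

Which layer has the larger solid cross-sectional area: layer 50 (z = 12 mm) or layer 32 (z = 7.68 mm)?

Layer 50 (z = 12): the cylinder is not intersected at this z (z outside [0, 10.5]); the r=11.5 cylinder at (0.5, 7.5) gives a regular 24-gon of circumradius 11.5 (constant along its height) (area = (24/2)·11.500²·sin(360°/24) = 410.75 mm²); the 23.5×8.5 cube at (14, -3.5) contributes its full rectangle (area 199.75 mm²); Merging all regions: the 2 present regions are separate (no shared area or edge), so areas and boundary lengths simply add and each stays a separate island — area = 610.50 mm². So its area = 610.50 mm². Layer 32 (z = 7.68): the r=11.5 cylinder gives a regular 24-gon of circumradius 11.5 (constant along its height) (area = (24/2)·11.500²·sin(360°/24) = 410.75 mm²); the r=11.5 cylinder at (0.5, 7.5) contributes a regular 24-gon of circumradius 11.5 (area = (24/2)·11.500²·sin(360°/24) = 410.75 mm²); the cube at (14, -3.5) is not intersected at this z (z outside [8.5, 20.5]); Merging all regions: the regions partially overlap — summed areas 821.49 mm² minus the doubly-counted overlap 241.98 mm² gives 579.51 mm² — area = 579.51 mm². So its area = 579.51 mm². Layer 50 is larger (610.50 vs 579.51 mm²).

layer 50 (z = 12 mm)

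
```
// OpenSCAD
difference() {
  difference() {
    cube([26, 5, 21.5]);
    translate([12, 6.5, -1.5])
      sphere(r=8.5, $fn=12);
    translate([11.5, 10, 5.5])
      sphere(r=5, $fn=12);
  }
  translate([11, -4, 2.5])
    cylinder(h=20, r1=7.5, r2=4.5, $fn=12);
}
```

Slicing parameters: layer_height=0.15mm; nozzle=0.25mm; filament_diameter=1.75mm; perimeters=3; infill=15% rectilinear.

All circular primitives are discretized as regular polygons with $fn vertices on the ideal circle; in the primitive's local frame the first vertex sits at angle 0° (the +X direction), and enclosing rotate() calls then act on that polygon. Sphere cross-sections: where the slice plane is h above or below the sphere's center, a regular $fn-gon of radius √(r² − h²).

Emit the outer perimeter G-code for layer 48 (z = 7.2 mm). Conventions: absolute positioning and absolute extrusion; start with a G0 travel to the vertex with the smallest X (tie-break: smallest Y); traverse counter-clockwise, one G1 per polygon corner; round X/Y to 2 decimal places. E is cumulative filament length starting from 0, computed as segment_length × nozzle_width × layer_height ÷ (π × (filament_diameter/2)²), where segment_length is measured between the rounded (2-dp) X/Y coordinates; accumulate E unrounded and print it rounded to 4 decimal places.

G0 X0.00 Y0.00 Z7.20
G1 X5.72 Y0.00 E0.0892
G1 X7.60 Y1.88 E0.1306
G1 X11.00 Y2.79 E0.1855
G1 X14.40 Y1.88 E0.2404
G1 X16.28 Y0.00 E0.2818
G1 X26.00 Y0.00 E0.4334
G1 X26.00 Y5.00 E0.5113
G1 X0.00 Y5.00 E0.9167
G1 X0.00 Y0.00 E0.9946

At z = 7.2 mm: the cube (footprint 26×5) is included at this height; the sphere at (12, 6.5) does not reach this height (|z−center|=8.700 > r=8.5); the r=5 sphere at (11.5, 10) slices to a regular 12-gon of circumradius 4.702 (√(r²−h²) with h=1.7 from center); Subtracting the remaining from the first: starting from the 26×5 cube, the r=5 sphere at (11.5, 10) misses the remaining region (no effect) — 1 connected region; the cone at (11, -4) (r1=7.5→r2=4.5) has section circumradius 6.795 here — a regular 12-gon; Subtracting the remaining from the first: starting from the result so far, the cone at (11, -4) partially overlaps it — only the 19.45 mm² overlap (of its 138.52 mm²) is removed, clipping the outline — 1 connected region. The outline is a single polygon with 9 vertices. Extrusion per mm of travel: 0.25 × 0.15 / (π × 0.875²) = 0.015591. Accumulating E over each segment gives final E = 0.9946.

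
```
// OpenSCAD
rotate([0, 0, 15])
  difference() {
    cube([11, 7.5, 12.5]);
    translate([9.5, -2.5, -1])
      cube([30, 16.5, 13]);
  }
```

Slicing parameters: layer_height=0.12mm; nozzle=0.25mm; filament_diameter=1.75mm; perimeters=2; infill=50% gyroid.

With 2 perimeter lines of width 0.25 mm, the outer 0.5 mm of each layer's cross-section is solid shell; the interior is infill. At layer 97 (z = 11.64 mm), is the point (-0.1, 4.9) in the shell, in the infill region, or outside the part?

At z = 11.64 mm: the 11×7.5 cube contributes its full rectangle; the 30×16.5 cube at (9.5, -2.5) contributes its full rectangle; Taking the first minus the rest: starting from the 11×7.5 cube, the 30×16.5 cube at (9.5, -2.5) partially overlaps it — only the 11.25 mm² overlap (of its 495.00 mm²) is removed, clipping the outline — 1 connected region; (rotated 15° about Z; rotation is an isometry so areas/perimeters/island counts are preserved). Overall, the cross-section is a single solid region. Undo the 15° rotation: the query point maps to (1.172, 4.759) in the un-rotated model frame. The nearest boundary edge runs (0.00, 0.00)→(0.00, 7.50); distance from the point to it = 1.17 mm. The point is inside the cross-section and 1.17 mm from the nearest boundary — more than the 0.5 mm shell width (2 × 0.25), so it's in the infill interior.

infill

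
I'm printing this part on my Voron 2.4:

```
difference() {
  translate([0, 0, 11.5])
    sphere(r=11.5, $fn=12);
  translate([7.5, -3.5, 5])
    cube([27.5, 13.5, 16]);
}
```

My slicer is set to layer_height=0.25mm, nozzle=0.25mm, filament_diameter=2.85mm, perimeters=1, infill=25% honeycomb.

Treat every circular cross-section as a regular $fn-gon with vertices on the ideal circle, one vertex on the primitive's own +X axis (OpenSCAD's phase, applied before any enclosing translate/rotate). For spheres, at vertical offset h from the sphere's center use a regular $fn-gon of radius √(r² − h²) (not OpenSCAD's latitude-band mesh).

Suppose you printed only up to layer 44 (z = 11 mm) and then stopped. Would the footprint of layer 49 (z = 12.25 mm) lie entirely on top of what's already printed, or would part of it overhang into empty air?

entirely on top

Compare the two slices. At z = 11: the r=11.5 sphere slices to a regular 12-gon of circumradius 11.489 (√(r²−h²) with h=0.5 from center) (area = (12/2)·11.489²·sin(360°/12) = 396.00 mm²); the cube at (7.5, -3.5) is present — its section is the full 27.5×13.5 rectangle (area 371.25 mm²); After the difference (first − rest): starting from the r=11.5 sphere (396.00 mm²), the 27.5×13.5 cube at (7.5, -3.5) partially overlaps it — only the 33.82 mm² overlap (of its 371.25 mm²) is removed, clipping the outline — area = 362.18 mm². At z = 12.25: the r=11.5 sphere contributes a regular 12-gon of circumradius √(11.5²−0.75²) = 11.476 (area = (12/2)·11.476²·sin(360°/12) = 395.06 mm²); the 27.5×13.5 cube at (7.5, -3.5) contributes its full rectangle (area 371.25 mm²); Taking the first minus the rest: starting from the r=11.5 sphere (395.06 mm²), the 27.5×13.5 cube at (7.5, -3.5) partially overlaps it — only the 33.65 mm² overlap (of its 371.25 mm²) is removed, clipping the outline — area = 361.42 mm². Checking containment: the cross-section at z = 12.25 is a subset of the cross-section at z = 11.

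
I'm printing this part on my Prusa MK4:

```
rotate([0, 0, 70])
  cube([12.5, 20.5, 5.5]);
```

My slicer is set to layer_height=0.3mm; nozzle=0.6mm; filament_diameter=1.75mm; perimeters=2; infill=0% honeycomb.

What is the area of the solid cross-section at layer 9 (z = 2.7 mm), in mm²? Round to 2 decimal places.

256.25 mm²

At z = 2.7 mm: the cube is present — its section is the full 12.5×20.5 rectangle (area 256.25 mm²); (rotated 70° about Z; rotation is an isometry so areas/perimeters/island counts are preserved). Overall, the cross-section is a single solid region. Net area = 256.25 mm².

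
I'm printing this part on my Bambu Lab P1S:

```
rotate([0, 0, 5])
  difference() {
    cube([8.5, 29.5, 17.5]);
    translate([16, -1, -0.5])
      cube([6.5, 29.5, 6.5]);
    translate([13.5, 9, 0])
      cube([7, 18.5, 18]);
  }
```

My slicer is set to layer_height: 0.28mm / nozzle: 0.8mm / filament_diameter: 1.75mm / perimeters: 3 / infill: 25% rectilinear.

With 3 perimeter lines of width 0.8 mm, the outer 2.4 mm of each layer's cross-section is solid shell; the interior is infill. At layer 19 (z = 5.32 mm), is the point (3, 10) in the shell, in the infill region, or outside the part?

infill

At z = 5.32 mm: the 8.5×29.5 cube contributes its full rectangle; the 6.5×29.5 cube at (16, -1) contributes its full rectangle; the 7×18.5 cube at (13.5, 9) contributes its full rectangle; Subtracting the remaining from the first: starting from the 8.5×29.5 cube, the 6.5×29.5 cube at (16, -1) misses the remaining region (no effect); the 7×18.5 cube at (13.5, 9) misses the remaining region (no effect) — 1 connected region; (whole slice rotated 5° about Z — lengths, areas and connectivity unchanged). Overall, the cross-section is a single solid region. Undo the 5° rotation: the query point maps to (3.860, 9.700) in the un-rotated model frame. The nearest boundary edge runs (0.00, 0.00)→(0.00, 29.50); distance from the point to it = 3.86 mm. The point is inside the cross-section and 3.86 mm from the nearest boundary — more than the 2.4 mm shell width (3 × 0.8), so it's in the infill interior.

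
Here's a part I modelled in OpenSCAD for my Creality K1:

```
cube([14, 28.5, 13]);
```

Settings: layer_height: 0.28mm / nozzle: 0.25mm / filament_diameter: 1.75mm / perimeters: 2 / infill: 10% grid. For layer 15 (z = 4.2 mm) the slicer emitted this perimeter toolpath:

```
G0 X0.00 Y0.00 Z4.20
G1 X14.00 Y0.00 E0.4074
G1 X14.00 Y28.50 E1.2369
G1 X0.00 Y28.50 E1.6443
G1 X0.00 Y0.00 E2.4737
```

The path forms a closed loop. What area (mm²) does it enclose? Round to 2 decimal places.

399.00 mm²

Apply the shoelace formula to the sequence of (X, Y) vertices; enclosed area = 399.00 mm².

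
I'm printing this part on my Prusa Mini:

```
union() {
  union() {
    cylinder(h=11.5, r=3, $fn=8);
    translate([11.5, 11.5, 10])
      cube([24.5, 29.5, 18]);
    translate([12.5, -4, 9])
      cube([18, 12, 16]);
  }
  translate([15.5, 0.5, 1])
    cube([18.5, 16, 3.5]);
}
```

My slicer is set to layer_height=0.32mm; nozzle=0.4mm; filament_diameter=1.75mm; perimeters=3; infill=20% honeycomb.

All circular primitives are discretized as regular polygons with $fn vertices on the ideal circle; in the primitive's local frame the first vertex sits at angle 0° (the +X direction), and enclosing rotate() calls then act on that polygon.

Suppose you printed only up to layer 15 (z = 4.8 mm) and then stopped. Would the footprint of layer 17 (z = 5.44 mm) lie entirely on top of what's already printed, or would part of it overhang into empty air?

entirely on top

Compare the two slices. At z = 4.8: the cylinder: section is a regular 8-gon, circumradius r=3 (area = (8/2)·3.000²·sin(360°/8) = 25.46 mm²); the cube at (11.5, 11.5) is absent (z outside [10, 28]); the cube at (12.5, -4) is not intersected at this z (z outside [9, 25]); Taking the union: only the r=3 cylinder is present, so the union is just that shape — area = 25.46 mm²; the cube at (15.5, 0.5) does not reach this height (z outside [1, 4.5]); Taking the union: only that combined region is present, so the union is just that shape — area = 25.46 mm². At z = 5.44: the r=3 cylinder contributes a regular 8-gon of circumradius 3 (area = (8/2)·3.000²·sin(360°/8) = 25.46 mm²); the cube at (11.5, 11.5) does not reach this height (z outside [10, 28]); the cube at (12.5, -4) does not reach this height (z outside [9, 25]); Combining (union): only the r=3 cylinder is present, so the union is just that shape — area = 25.46 mm²; the cube at (15.5, 0.5) is not intersected at this z (z outside [1, 4.5]); Merging all regions: only that combined region is present, so the union is just that shape — area = 25.46 mm². Checking containment: the cross-section at z = 5.44 is a subset of the cross-section at z = 4.8.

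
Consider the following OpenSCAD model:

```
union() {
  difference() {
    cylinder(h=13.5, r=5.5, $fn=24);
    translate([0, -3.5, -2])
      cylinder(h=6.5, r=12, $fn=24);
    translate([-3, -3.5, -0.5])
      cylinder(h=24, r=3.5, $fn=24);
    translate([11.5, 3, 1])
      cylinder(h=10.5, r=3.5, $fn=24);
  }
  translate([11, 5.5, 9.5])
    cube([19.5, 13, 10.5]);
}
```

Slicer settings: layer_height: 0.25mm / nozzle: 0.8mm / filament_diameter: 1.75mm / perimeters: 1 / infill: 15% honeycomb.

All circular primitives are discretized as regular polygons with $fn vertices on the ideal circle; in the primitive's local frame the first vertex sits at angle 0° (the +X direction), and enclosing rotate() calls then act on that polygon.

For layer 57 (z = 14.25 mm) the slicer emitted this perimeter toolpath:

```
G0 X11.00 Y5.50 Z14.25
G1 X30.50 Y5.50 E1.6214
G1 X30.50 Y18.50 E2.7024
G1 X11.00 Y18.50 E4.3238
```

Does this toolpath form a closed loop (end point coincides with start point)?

Start point (G0): (11.00, 5.50). End point (last G1): the path does not return to the start — open.

no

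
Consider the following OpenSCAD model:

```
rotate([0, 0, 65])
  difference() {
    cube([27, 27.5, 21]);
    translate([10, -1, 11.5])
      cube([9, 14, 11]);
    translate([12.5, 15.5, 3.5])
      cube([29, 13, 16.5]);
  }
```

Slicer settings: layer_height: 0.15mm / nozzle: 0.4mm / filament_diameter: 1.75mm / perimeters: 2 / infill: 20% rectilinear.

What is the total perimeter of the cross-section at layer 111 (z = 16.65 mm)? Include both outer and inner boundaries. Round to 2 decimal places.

135.00 mm

At z = 16.65 mm: the cube (footprint 27×27.5) is included at this height (perimeter 109.00 mm); the cube at (10, -1) (footprint 9×14) is included at this height (perimeter 46.00 mm); the cube at (12.5, 15.5) (footprint 29×13) is included at this height (perimeter 84.00 mm); Subtracting the remaining from the first: starting from the 27×27.5 cube, the 9×14 cube at (10, -1) partially overlaps it — only the 117.00 mm² overlap (of its 126.00 mm²) is removed, clipping the outline; the 29×13 cube at (12.5, 15.5) partially overlaps it — only the 174.00 mm² overlap (of its 377.00 mm²) is removed, clipping the outline — boundary = 135.00 mm; (rotated 65° about Z; rotation is an isometry so areas/perimeters/island counts are preserved). Overall, the cross-section is a single solid region. Total boundary length (outer) = 135.00 mm.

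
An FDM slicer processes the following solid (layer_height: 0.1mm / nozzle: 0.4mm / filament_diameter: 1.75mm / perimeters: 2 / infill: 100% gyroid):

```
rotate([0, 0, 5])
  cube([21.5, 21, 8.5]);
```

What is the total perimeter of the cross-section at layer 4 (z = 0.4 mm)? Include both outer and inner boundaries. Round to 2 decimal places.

At z = 0.4 mm: the cube (footprint 21.5×21) is included at this height (perimeter 85.00 mm); (rotated 5° about Z; rotation is an isometry so areas/perimeters/island counts are preserved). Overall, the cross-section is a single solid region. Total boundary length (outer) = 85.00 mm.

85.00 mm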